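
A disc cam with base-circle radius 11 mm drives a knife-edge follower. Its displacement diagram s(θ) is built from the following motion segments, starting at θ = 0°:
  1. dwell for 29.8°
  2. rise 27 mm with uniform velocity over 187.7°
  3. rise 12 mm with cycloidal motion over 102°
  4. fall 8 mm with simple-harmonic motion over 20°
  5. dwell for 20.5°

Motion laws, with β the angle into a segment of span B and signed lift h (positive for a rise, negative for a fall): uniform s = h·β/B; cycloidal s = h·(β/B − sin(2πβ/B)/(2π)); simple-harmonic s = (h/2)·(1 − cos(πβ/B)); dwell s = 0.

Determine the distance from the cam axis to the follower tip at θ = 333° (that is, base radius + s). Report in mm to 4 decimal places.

seg 1 [0°–29.8°] dwell: s stays 0.0000
seg 2 [29.8°–217.5°] uniform, h=27: full span → s += 27 → s = 27.0000
seg 3 [217.5°–319.5°] cycloidal, h=12: full span → s += 12 → s = 39.0000
seg 4 [319.5°–339.5°] simple-harmonic, h=-8: θ=333° here. β=13.5, B=20. -8/2·(1 − cos(π·0.6750)) = -6.0900 → s = 32.9100
radial distance = base radius + s = 11 + 32.9100 = 43.9100

43.9100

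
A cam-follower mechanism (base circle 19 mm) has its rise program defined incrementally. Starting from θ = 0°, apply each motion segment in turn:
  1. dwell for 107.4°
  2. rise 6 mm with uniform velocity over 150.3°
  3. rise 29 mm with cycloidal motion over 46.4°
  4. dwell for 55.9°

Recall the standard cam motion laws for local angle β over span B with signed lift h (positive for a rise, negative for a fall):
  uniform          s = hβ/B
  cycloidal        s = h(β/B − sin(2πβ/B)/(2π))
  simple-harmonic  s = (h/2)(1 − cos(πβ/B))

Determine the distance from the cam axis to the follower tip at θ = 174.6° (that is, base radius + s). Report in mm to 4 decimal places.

seg 1 [0°–107.4°] dwell: s stays 0.0000
seg 2 [107.4°–257.7°] uniform, h=6: θ=174.6° here. β=67.2, B=150.3. 6·67.2/150.3 = 2.6826 → s = 2.6826
radial distance = base radius + s = 19 + 2.6826 = 21.6826

21.6826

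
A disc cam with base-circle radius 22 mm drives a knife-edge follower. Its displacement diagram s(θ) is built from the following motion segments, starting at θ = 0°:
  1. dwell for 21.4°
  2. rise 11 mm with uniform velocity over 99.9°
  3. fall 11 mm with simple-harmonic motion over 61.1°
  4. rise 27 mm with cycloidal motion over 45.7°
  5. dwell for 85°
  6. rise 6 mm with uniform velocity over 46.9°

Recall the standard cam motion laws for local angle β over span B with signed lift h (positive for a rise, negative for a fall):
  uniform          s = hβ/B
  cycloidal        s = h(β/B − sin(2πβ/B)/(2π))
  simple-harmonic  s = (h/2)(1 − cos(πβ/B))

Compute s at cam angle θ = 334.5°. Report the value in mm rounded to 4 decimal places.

seg 1 [0°–21.4°] dwell: s stays 0.0000
seg 2 [21.4°–121.3°] uniform, h=11: full span → s += 11 → s = 11.0000
seg 3 [121.3°–182.4°] simple-harmonic, h=-11: full span → s += -11 → s = 0.0000
seg 4 [182.4°–228.1°] cycloidal, h=27: full span → s += 27 → s = 27.0000
seg 5 [228.1°–313.1°] dwell: s stays 27.0000
seg 6 [313.1°–360°] uniform, h=6: θ=334.5° here. β=21.4, B=46.9. 6·21.4/46.9 = 2.7377 → s = 29.7377

29.7377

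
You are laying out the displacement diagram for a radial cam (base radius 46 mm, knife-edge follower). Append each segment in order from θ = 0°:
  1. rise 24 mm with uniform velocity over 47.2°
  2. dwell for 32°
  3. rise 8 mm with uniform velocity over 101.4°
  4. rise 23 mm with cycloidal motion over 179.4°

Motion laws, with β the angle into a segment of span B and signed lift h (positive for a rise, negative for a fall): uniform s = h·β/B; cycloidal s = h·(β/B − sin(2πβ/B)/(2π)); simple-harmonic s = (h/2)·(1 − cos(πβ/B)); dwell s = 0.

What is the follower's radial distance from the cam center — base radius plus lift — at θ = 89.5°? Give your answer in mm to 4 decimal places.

seg 1 [0°–47.2°] uniform, h=24: full span → s += 24 → s = 24.0000
seg 2 [47.2°–79.2°] dwell: s stays 24.0000
seg 3 [79.2°–180.6°] uniform, h=8: θ=89.5° here. β=10.3, B=101.4. 8·10.3/101.4 = 0.8126 → s = 24.8126
radial distance = base radius + s = 46 + 24.8126 = 70.8126

70.8126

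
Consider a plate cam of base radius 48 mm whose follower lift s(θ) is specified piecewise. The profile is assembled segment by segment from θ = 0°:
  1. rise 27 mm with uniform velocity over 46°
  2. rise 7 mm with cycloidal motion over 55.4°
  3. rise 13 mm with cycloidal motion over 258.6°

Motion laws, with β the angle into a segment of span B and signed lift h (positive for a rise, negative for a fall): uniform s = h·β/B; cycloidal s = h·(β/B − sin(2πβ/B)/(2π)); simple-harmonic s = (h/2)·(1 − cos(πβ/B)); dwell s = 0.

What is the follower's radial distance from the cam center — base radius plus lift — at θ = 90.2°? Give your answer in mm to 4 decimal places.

seg 1 [0°–46°] uniform, h=27: full span → s += 27 → s = 27.0000
seg 2 [46°–101.4°] cycloidal, h=7: θ=90.2° here. β=44.2, B=55.4. 7·(0.7978 − sin(2π·0.7978)/(2π)) = 6.6490 → s = 33.6490
radial distance = base radius + s = 48 + 33.6490 = 81.6490

81.6490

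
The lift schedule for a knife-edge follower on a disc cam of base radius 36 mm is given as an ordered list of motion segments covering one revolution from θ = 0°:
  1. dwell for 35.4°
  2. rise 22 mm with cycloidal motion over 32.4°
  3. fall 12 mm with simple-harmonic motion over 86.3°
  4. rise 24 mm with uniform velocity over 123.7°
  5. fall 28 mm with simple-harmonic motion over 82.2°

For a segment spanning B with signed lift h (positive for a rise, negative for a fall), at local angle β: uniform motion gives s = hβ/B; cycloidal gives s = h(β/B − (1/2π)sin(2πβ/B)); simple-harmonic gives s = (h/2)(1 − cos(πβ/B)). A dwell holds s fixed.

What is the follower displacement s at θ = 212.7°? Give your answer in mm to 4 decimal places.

seg 1 [0°–35.4°] dwell: s stays 0.0000
seg 2 [35.4°–67.8°] cycloidal, h=22: full span → s += 22 → s = 22.0000
seg 3 [67.8°–154.1°] simple-harmonic, h=-12: full span → s += -12 → s = 10.0000
seg 4 [154.1°–277.8°] uniform, h=24: θ=212.7° here. β=58.6, B=123.7. 24·58.6/123.7 = 11.3694 → s = 21.3694

21.3694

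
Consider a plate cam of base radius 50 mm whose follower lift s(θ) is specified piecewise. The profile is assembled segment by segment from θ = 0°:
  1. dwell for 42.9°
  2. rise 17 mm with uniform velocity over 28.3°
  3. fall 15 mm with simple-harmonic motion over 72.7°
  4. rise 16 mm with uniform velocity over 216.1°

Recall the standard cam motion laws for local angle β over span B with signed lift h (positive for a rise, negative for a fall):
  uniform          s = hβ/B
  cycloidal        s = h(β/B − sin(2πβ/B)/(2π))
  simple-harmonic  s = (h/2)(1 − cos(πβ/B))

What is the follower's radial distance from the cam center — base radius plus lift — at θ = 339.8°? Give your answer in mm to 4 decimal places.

seg 1 [0°–42.9°] dwell: s stays 0.0000
seg 2 [42.9°–71.2°] uniform, h=17: full span → s += 17 → s = 17.0000
seg 3 [71.2°–143.9°] simple-harmonic, h=-15: full span → s += -15 → s = 2.0000
seg 4 [143.9°–360°] uniform, h=16: θ=339.8° here. β=195.9, B=216.1. 16·195.9/216.1 = 14.5044 → s = 16.5044
radial distance = base radius + s = 50 + 16.5044 = 66.5044

66.5044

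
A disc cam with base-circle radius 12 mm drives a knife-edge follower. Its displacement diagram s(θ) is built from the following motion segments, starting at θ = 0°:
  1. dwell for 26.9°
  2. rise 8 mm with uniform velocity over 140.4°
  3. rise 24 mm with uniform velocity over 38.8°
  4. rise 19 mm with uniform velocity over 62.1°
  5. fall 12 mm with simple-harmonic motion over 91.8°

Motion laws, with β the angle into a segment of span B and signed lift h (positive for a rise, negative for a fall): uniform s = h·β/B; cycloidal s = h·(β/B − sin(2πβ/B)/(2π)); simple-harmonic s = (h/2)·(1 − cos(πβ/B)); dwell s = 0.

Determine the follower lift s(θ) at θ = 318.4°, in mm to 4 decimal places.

seg 1 [0°–26.9°] dwell: s stays 0.0000
seg 2 [26.9°–167.3°] uniform, h=8: full span → s += 8 → s = 8.0000
seg 3 [167.3°–206.1°] uniform, h=24: full span → s += 24 → s = 32.0000
seg 4 [206.1°–268.2°] uniform, h=19: full span → s += 19 → s = 51.0000
seg 5 [268.2°–360°] simple-harmonic, h=-12: θ=318.4° here. β=50.2, B=91.8. -12/2·(1 − cos(π·0.5468)) = -6.8797 → s = 44.1203

44.1203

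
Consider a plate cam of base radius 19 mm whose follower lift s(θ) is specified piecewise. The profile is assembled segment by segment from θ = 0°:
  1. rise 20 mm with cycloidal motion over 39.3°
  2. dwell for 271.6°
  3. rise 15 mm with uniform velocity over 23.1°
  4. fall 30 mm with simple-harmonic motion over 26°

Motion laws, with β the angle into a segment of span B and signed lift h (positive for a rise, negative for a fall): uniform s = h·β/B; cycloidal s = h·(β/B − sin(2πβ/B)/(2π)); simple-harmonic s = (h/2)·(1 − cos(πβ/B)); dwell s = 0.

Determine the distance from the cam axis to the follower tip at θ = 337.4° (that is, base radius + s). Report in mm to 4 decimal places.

seg 1 [0°–39.3°] cycloidal, h=20: full span → s += 20 → s = 20.0000
seg 2 [39.3°–310.9°] dwell: s stays 20.0000
seg 3 [310.9°–334°] uniform, h=15: full span → s += 15 → s = 35.0000
seg 4 [334°–360°] simple-harmonic, h=-30: θ=337.4° here. β=3.4, B=26. -30/2·(1 − cos(π·0.1308)) = -1.2481 → s = 33.7519
radial distance = base radius + s = 19 + 33.7519 = 52.7519

52.7519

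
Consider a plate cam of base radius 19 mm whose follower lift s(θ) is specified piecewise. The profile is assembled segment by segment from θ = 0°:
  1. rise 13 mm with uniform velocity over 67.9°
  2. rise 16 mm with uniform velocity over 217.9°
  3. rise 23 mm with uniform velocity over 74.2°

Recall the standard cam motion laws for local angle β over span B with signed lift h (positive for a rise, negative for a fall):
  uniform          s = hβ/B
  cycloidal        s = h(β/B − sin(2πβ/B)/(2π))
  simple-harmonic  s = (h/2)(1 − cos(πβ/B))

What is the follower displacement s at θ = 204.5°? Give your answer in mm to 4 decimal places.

seg 1 [0°–67.9°] uniform, h=13: full span → s += 13 → s = 13.0000
seg 2 [67.9°–285.8°] uniform, h=16: θ=204.5° here. β=136.6, B=217.9. 16·136.6/217.9 = 10.0303 → s = 23.0303

23.0303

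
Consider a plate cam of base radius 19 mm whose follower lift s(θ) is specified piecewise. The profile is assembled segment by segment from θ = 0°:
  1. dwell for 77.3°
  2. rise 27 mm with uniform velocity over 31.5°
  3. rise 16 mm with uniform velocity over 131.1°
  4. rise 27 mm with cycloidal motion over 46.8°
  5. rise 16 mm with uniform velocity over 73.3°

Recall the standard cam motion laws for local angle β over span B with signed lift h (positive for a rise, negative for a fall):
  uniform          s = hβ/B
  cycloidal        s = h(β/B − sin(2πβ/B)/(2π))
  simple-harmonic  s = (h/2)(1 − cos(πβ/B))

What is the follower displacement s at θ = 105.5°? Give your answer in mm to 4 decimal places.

seg 1 [0°–77.3°] dwell: s stays 0.0000
seg 2 [77.3°–108.8°] uniform, h=27: θ=105.5° here. β=28.2, B=31.5. 27·28.2/31.5 = 24.1714 → s = 24.1714

24.1714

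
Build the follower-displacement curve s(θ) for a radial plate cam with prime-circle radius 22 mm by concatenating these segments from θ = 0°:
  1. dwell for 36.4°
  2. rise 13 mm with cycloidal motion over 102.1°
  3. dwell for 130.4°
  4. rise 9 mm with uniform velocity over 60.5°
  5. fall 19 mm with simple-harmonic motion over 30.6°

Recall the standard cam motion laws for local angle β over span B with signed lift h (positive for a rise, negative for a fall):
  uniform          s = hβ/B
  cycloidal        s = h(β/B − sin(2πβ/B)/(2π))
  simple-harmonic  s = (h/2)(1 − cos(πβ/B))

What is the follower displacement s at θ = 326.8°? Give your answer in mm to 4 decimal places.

seg 1 [0°–36.4°] dwell: s stays 0.0000
seg 2 [36.4°–138.5°] cycloidal, h=13: full span → s += 13 → s = 13.0000
seg 3 [138.5°–268.9°] dwell: s stays 13.0000
seg 4 [268.9°–329.4°] uniform, h=9: θ=326.8° here. β=57.9, B=60.5. 9·57.9/60.5 = 8.6132 → s = 21.6132

21.6132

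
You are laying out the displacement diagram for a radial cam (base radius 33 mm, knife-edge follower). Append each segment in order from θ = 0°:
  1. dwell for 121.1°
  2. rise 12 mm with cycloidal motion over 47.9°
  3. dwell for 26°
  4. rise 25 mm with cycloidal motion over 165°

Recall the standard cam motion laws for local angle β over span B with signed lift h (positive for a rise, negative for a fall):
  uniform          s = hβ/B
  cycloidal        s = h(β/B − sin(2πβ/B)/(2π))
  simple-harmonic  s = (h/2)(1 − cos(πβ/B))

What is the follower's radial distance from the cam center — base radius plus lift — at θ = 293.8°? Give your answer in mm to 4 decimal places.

seg 1 [0°–121.1°] dwell: s stays 0.0000
seg 2 [121.1°–169°] cycloidal, h=12: full span → s += 12 → s = 12.0000
seg 3 [169°–195°] dwell: s stays 12.0000
seg 4 [195°–360°] cycloidal, h=25: θ=293.8° here. β=98.8, B=165. 25·(0.5988 − sin(2π·0.5988)/(2π)) = 17.2838 → s = 29.2838
radial distance = base radius + s = 33 + 29.2838 = 62.2838

62.2838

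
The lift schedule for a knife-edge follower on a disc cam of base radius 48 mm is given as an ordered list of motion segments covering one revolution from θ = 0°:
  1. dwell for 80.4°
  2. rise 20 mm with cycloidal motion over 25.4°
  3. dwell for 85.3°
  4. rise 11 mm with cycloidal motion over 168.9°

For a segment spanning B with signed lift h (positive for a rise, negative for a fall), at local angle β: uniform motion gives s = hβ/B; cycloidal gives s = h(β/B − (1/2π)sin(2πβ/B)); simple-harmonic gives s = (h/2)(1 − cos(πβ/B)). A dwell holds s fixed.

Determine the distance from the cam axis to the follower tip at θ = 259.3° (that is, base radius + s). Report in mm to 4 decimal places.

seg 1 [0°–80.4°] dwell: s stays 0.0000
seg 2 [80.4°–105.8°] cycloidal, h=20: full span → s += 20 → s = 20.0000
seg 3 [105.8°–191.1°] dwell: s stays 20.0000
seg 4 [191.1°–360°] cycloidal, h=11: θ=259.3° here. β=68.2, B=168.9. 11·(0.4038 − sin(2π·0.4038)/(2π)) = 3.4467 → s = 23.4467
radial distance = base radius + s = 48 + 23.4467 = 71.4467

71.4467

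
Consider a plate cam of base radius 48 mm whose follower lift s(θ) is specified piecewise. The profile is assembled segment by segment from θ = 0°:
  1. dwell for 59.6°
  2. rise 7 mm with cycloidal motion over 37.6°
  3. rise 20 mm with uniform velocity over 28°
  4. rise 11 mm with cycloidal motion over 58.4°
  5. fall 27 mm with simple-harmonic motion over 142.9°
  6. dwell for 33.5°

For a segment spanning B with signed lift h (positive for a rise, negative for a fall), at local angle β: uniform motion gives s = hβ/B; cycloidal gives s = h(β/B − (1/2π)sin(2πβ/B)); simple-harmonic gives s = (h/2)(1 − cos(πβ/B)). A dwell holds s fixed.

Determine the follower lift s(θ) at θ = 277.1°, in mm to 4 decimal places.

seg 1 [0°–59.6°] dwell: s stays 0.0000
seg 2 [59.6°–97.2°] cycloidal, h=7: full span → s += 7 → s = 7.0000
seg 3 [97.2°–125.2°] uniform, h=20: full span → s += 20 → s = 27.0000
seg 4 [125.2°–183.6°] cycloidal, h=11: full span → s += 11 → s = 38.0000
seg 5 [183.6°–326.5°] simple-harmonic, h=-27: θ=277.1° here. β=93.5, B=142.9. -27/2·(1 − cos(π·0.6543)) = -19.7909 → s = 18.2091

18.2091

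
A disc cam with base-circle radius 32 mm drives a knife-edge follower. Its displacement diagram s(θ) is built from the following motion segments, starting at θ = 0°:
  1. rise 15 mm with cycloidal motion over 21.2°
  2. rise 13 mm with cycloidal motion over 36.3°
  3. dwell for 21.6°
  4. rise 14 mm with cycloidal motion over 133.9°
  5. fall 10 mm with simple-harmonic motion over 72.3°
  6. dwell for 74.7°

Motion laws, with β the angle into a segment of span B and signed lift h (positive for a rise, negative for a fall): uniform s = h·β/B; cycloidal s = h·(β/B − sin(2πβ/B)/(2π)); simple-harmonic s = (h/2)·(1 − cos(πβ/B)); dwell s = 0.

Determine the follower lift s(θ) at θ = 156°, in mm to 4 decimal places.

seg 1 [0°–21.2°] cycloidal, h=15: full span → s += 15 → s = 15.0000
seg 2 [21.2°–57.5°] cycloidal, h=13: full span → s += 13 → s = 28.0000
seg 3 [57.5°–79.1°] dwell: s stays 28.0000
seg 4 [79.1°–213°] cycloidal, h=14: θ=156° here. β=76.9, B=133.9. 14·(0.5743 − sin(2π·0.5743)/(2π)) = 9.0433 → s = 37.0433

37.0433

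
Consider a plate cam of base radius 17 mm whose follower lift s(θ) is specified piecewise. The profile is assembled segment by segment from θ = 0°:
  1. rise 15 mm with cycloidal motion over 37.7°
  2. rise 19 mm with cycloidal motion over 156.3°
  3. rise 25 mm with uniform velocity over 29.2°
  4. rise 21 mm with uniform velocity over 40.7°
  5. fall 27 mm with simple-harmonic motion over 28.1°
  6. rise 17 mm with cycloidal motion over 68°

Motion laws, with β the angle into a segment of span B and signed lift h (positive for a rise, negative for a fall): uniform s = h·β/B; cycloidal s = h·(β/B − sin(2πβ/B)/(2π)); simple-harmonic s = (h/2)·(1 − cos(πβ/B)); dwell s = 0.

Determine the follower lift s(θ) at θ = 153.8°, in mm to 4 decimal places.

seg 1 [0°–37.7°] cycloidal, h=15: full span → s += 15 → s = 15.0000
seg 2 [37.7°–194°] cycloidal, h=19: θ=153.8° here. β=116.1, B=156.3. 19·(0.7428 − sin(2π·0.7428)/(2π)) = 17.1341 → s = 32.1341

32.1341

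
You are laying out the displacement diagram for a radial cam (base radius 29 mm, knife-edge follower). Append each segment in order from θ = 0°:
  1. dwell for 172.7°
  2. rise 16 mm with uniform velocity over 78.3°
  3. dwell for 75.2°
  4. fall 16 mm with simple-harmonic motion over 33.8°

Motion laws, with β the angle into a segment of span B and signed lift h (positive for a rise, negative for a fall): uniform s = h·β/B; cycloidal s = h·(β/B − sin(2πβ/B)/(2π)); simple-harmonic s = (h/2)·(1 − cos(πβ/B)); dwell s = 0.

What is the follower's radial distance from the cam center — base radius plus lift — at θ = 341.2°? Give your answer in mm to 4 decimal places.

seg 1 [0°–172.7°] dwell: s stays 0.0000
seg 2 [172.7°–251°] uniform, h=16: full span → s += 16 → s = 16.0000
seg 3 [251°–326.2°] dwell: s stays 16.0000
seg 4 [326.2°–360°] simple-harmonic, h=-16: θ=341.2° here. β=15, B=33.8. -16/2·(1 − cos(π·0.4438)) = -6.5945 → s = 9.4055
radial distance = base radius + s = 29 + 9.4055 = 38.4055

38.4055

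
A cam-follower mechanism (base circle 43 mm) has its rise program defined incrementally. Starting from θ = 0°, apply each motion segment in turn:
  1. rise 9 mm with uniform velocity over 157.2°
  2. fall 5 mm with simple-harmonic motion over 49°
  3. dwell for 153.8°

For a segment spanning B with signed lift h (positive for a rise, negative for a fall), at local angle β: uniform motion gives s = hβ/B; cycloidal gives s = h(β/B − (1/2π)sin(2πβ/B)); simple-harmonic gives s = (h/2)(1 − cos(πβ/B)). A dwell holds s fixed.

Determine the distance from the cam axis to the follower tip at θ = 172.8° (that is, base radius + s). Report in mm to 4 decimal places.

seg 1 [0°–157.2°] uniform, h=9: full span → s += 9 → s = 9.0000
seg 2 [157.2°–206.2°] simple-harmonic, h=-5: θ=172.8° here. β=15.6, B=49. -5/2·(1 − cos(π·0.3184)) = -1.1496 → s = 7.8504
radial distance = base radius + s = 43 + 7.8504 = 50.8504

50.8504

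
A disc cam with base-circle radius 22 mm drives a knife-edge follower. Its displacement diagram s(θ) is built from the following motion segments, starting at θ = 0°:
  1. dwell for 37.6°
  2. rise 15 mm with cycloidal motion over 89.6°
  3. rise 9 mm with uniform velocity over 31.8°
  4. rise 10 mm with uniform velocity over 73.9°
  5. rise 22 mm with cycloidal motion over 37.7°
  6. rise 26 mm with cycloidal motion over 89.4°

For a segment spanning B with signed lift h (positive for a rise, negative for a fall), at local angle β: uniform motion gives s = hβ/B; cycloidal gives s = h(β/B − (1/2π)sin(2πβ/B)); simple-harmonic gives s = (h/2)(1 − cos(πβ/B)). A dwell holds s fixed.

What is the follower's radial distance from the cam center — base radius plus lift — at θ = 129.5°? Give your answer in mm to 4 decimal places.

seg 1 [0°–37.6°] dwell: s stays 0.0000
seg 2 [37.6°–127.2°] cycloidal, h=15: full span → s += 15 → s = 15.0000
seg 3 [127.2°–159°] uniform, h=9: θ=129.5° here. β=2.3, B=31.8. 9·2.3/31.8 = 0.6509 → s = 15.6509
radial distance = base radius + s = 22 + 15.6509 = 37.6509

37.6509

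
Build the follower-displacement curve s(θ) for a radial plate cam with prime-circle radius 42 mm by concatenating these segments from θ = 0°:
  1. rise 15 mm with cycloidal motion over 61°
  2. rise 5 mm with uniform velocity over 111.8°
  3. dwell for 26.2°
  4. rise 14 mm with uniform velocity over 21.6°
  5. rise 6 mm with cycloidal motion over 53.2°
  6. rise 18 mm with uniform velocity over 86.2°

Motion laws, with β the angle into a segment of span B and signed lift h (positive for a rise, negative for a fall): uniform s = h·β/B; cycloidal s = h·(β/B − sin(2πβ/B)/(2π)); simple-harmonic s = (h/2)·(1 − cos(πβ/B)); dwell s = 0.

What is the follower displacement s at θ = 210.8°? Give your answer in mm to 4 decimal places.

seg 1 [0°–61°] cycloidal, h=15: full span → s += 15 → s = 15.0000
seg 2 [61°–172.8°] uniform, h=5: full span → s += 5 → s = 20.0000
seg 3 [172.8°–199°] dwell: s stays 20.0000
seg 4 [199°–220.6°] uniform, h=14: θ=210.8° here. β=11.8, B=21.6. 14·11.8/21.6 = 7.6481 → s = 27.6481

27.6481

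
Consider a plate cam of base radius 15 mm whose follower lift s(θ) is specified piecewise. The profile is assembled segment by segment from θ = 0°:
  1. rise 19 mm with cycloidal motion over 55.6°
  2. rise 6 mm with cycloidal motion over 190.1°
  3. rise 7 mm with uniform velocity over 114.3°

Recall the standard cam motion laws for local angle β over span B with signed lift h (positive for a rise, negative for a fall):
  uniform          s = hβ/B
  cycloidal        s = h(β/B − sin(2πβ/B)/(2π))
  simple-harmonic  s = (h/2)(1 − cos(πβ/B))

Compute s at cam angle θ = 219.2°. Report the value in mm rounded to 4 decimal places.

seg 1 [0°–55.6°] cycloidal, h=19: full span → s += 19 → s = 19.0000
seg 2 [55.6°–245.7°] cycloidal, h=6: θ=219.2° here. β=163.6, B=190.1. 6·(0.8606 − sin(2π·0.8606)/(2π)) = 5.8971 → s = 24.8971

24.8971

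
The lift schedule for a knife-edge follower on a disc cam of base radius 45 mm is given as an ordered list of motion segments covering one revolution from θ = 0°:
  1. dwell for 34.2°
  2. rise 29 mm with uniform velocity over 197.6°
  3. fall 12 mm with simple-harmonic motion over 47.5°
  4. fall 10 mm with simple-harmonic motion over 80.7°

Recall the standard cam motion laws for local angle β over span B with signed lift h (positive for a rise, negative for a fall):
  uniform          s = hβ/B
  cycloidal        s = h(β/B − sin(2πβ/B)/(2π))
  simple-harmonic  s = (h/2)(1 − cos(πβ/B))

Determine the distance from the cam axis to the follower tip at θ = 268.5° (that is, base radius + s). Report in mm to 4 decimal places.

seg 1 [0°–34.2°] dwell: s stays 0.0000
seg 2 [34.2°–231.8°] uniform, h=29: full span → s += 29 → s = 29.0000
seg 3 [231.8°–279.3°] simple-harmonic, h=-12: θ=268.5° here. β=36.7, B=47.5. -12/2·(1 − cos(π·0.7726)) = -10.5333 → s = 18.4667
radial distance = base radius + s = 45 + 18.4667 = 63.4667

63.4667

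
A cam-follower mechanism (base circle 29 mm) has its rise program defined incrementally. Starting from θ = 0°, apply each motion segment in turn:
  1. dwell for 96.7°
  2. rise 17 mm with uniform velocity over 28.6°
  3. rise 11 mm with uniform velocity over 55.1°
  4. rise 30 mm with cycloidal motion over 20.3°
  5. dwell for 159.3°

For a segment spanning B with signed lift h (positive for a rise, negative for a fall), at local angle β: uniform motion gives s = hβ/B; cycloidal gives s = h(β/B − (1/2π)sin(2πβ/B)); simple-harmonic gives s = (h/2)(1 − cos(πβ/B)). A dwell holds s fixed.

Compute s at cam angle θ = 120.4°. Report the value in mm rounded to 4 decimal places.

seg 1 [0°–96.7°] dwell: s stays 0.0000
seg 2 [96.7°–125.3°] uniform, h=17: θ=120.4° here. β=23.7, B=28.6. 17·23.7/28.6 = 14.0874 → s = 14.0874

14.0874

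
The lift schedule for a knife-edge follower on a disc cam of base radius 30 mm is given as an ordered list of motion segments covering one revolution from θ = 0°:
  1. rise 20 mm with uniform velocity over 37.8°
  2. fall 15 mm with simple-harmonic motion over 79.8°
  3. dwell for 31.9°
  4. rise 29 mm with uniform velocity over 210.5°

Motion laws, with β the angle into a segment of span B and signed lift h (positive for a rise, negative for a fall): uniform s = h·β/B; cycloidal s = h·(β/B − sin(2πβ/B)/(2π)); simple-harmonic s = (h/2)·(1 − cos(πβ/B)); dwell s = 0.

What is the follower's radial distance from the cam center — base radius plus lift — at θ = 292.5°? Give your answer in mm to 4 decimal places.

seg 1 [0°–37.8°] uniform, h=20: full span → s += 20 → s = 20.0000
seg 2 [37.8°–117.6°] simple-harmonic, h=-15: full span → s += -15 → s = 5.0000
seg 3 [117.6°–149.5°] dwell: s stays 5.0000
seg 4 [149.5°–360°] uniform, h=29: θ=292.5° here. β=143, B=210.5. 29·143/210.5 = 19.7007 → s = 24.7007
radial distance = base radius + s = 30 + 24.7007 = 54.7007

54.7007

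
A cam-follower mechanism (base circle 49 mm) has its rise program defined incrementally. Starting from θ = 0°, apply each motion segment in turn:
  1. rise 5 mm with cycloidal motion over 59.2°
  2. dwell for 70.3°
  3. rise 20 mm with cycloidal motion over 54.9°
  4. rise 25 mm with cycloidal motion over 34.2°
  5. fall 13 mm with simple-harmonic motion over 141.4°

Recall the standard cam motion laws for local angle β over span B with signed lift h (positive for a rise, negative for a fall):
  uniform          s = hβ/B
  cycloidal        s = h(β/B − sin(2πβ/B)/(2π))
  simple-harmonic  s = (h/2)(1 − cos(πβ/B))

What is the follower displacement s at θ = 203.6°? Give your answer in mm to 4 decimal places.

seg 1 [0°–59.2°] cycloidal, h=5: full span → s += 5 → s = 5.0000
seg 2 [59.2°–129.5°] dwell: s stays 5.0000
seg 3 [129.5°–184.4°] cycloidal, h=20: full span → s += 20 → s = 25.0000
seg 4 [184.4°–218.6°] cycloidal, h=25: θ=203.6° here. β=19.2, B=34.2. 25·(0.5614 − sin(2π·0.5614)/(2π)) = 15.5324 → s = 40.5324

40.5324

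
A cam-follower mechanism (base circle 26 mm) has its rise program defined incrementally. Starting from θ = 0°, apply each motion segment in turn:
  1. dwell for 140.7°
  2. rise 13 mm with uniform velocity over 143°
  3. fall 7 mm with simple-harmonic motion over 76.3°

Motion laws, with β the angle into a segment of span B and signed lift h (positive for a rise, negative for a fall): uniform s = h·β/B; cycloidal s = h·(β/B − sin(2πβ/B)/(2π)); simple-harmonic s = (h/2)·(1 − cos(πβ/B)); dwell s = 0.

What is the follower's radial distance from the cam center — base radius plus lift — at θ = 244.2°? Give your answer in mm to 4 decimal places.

seg 1 [0°–140.7°] dwell: s stays 0.0000
seg 2 [140.7°–283.7°] uniform, h=13: θ=244.2° here. β=103.5, B=143. 13·103.5/143 = 9.4091 → s = 9.4091
radial distance = base radius + s = 26 + 9.4091 = 35.4091

35.4091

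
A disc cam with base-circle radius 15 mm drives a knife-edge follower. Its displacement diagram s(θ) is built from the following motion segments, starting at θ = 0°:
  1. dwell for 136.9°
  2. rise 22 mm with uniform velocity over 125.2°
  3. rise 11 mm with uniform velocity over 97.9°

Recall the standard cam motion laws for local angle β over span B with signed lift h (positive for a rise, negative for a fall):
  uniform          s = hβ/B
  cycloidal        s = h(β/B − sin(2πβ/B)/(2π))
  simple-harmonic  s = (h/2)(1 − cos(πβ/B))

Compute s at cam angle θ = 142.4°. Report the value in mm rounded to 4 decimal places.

seg 1 [0°–136.9°] dwell: s stays 0.0000
seg 2 [136.9°–262.1°] uniform, h=22: θ=142.4° here. β=5.5, B=125.2. 22·5.5/125.2 = 0.9665 → s = 0.9665

0.9665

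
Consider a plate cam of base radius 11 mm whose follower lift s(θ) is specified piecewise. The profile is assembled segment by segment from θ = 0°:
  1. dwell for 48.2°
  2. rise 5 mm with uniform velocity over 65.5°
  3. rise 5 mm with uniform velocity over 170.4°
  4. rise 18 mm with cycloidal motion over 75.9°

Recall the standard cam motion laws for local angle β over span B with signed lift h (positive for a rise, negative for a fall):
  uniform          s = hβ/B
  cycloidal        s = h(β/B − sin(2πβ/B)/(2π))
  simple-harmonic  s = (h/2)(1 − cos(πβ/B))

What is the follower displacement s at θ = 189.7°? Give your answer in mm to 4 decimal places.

seg 1 [0°–48.2°] dwell: s stays 0.0000
seg 2 [48.2°–113.7°] uniform, h=5: full span → s += 5 → s = 5.0000
seg 3 [113.7°–284.1°] uniform, h=5: θ=189.7° here. β=76, B=170.4. 5·76/170.4 = 2.2300 → s = 7.2300

7.2300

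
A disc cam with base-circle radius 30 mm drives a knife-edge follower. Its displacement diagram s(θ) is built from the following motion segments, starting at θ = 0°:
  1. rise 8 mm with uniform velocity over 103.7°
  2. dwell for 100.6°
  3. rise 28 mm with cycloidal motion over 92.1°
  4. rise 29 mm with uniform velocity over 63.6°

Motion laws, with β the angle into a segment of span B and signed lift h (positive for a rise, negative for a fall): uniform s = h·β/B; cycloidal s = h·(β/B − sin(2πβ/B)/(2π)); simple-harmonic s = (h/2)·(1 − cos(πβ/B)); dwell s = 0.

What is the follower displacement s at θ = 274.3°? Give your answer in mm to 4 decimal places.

seg 1 [0°–103.7°] uniform, h=8: full span → s += 8 → s = 8.0000
seg 2 [103.7°–204.3°] dwell: s stays 8.0000
seg 3 [204.3°–296.4°] cycloidal, h=28: θ=274.3° here. β=70, B=92.1. 28·(0.7600 − sin(2π·0.7600)/(2π)) = 25.7287 → s = 33.7287

33.7287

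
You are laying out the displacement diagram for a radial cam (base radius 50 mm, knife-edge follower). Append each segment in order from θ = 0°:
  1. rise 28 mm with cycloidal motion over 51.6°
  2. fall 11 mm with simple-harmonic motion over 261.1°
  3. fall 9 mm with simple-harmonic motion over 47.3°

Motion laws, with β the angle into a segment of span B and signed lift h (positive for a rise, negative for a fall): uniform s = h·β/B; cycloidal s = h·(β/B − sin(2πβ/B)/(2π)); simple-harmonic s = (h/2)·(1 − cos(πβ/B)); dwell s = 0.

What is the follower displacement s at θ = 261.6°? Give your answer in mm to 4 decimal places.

seg 1 [0°–51.6°] cycloidal, h=28: full span → s += 28 → s = 28.0000
seg 2 [51.6°–312.7°] simple-harmonic, h=-11: θ=261.6° here. β=210, B=261.1. -11/2·(1 − cos(π·0.8043)) = -9.9928 → s = 18.0072

18.0072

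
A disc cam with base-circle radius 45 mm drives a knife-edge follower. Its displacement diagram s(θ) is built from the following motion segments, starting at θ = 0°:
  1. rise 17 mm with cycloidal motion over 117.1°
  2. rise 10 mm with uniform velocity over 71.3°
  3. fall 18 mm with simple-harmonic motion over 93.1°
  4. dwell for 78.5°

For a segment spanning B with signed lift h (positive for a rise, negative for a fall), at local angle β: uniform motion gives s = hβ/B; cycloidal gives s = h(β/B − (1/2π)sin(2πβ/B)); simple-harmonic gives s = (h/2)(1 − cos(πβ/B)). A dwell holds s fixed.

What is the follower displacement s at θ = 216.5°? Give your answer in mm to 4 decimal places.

seg 1 [0°–117.1°] cycloidal, h=17: full span → s += 17 → s = 17.0000
seg 2 [117.1°–188.4°] uniform, h=10: full span → s += 10 → s = 27.0000
seg 3 [188.4°–281.5°] simple-harmonic, h=-18: θ=216.5° here. β=28.1, B=93.1. -18/2·(1 − cos(π·0.3018)) = -3.7518 → s = 23.2482

23.2482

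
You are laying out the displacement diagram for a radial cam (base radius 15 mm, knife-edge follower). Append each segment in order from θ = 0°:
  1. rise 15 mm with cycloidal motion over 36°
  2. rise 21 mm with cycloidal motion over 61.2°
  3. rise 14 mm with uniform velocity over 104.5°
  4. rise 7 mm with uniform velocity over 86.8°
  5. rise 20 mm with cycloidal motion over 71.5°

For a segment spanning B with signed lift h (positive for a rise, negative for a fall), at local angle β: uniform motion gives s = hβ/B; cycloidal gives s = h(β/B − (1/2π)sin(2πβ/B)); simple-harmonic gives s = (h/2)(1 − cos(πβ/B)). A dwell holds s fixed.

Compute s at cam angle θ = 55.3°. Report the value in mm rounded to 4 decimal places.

seg 1 [0°–36°] cycloidal, h=15: full span → s += 15 → s = 15.0000
seg 2 [36°–97.2°] cycloidal, h=21: θ=55.3° here. β=19.3, B=61.2. 21·(0.3154 − sin(2π·0.3154)/(2π)) = 3.5582 → s = 18.5582

18.5582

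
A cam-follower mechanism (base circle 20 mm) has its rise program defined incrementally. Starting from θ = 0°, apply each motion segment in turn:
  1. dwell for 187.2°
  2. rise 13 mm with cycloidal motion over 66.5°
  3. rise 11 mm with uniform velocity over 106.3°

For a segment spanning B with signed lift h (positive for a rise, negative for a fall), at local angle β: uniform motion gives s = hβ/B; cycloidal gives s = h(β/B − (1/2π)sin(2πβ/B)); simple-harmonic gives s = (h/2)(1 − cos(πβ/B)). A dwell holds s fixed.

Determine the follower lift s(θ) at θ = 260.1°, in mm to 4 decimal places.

seg 1 [0°–187.2°] dwell: s stays 0.0000
seg 2 [187.2°–253.7°] cycloidal, h=13: full span → s += 13 → s = 13.0000
seg 3 [253.7°–360°] uniform, h=11: θ=260.1° here. β=6.4, B=106.3. 11·6.4/106.3 = 0.6623 → s = 13.6623

13.6623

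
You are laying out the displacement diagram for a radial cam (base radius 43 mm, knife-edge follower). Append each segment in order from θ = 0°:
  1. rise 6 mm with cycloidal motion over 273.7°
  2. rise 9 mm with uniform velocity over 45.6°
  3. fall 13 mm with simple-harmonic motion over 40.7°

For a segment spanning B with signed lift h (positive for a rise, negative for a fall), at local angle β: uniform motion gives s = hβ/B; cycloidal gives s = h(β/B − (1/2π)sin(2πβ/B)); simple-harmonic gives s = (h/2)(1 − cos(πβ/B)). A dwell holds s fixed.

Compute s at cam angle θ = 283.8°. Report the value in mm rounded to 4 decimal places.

seg 1 [0°–273.7°] cycloidal, h=6: full span → s += 6 → s = 6.0000
seg 2 [273.7°–319.3°] uniform, h=9: θ=283.8° here. β=10.1, B=45.6. 9·10.1/45.6 = 1.9934 → s = 7.9934

7.9934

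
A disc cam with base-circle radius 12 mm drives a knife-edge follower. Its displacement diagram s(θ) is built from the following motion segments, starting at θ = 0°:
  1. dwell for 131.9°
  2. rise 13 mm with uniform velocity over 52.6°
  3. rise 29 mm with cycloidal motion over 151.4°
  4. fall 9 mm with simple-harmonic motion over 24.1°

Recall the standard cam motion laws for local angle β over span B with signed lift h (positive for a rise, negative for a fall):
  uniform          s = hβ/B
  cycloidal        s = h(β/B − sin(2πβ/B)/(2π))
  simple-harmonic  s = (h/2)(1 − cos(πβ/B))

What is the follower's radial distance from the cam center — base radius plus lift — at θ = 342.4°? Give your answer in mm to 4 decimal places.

seg 1 [0°–131.9°] dwell: s stays 0.0000
seg 2 [131.9°–184.5°] uniform, h=13: full span → s += 13 → s = 13.0000
seg 3 [184.5°–335.9°] cycloidal, h=29: full span → s += 29 → s = 42.0000
seg 4 [335.9°–360°] simple-harmonic, h=-9: θ=342.4° here. β=6.5, B=24.1. -9/2·(1 − cos(π·0.2697)) = -1.5210 → s = 40.4790
radial distance = base radius + s = 12 + 40.4790 = 52.4790

52.4790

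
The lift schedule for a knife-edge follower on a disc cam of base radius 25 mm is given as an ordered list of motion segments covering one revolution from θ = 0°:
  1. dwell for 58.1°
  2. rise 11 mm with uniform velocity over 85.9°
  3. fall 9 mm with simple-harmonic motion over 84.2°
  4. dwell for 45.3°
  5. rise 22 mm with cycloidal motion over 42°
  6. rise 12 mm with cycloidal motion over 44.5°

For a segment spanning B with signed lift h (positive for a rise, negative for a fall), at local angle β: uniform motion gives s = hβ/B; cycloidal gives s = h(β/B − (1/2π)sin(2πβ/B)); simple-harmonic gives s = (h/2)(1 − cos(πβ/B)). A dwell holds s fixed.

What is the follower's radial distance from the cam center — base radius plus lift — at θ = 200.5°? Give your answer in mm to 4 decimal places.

seg 1 [0°–58.1°] dwell: s stays 0.0000
seg 2 [58.1°–144°] uniform, h=11: full span → s += 11 → s = 11.0000
seg 3 [144°–228.2°] simple-harmonic, h=-9: θ=200.5° here. β=56.5, B=84.2. -9/2·(1 − cos(π·0.6710)) = -6.8031 → s = 4.1969
radial distance = base radius + s = 25 + 4.1969 = 29.1969

29.1969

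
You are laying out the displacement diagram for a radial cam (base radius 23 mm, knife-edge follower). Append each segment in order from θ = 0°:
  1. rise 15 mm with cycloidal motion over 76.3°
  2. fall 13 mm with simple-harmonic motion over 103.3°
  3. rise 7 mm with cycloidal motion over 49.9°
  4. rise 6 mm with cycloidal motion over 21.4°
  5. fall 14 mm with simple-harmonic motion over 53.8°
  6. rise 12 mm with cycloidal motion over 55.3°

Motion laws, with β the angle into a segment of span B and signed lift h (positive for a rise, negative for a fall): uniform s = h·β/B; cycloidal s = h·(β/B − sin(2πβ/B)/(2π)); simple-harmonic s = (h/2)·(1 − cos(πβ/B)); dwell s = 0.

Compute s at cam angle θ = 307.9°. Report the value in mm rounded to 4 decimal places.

seg 1 [0°–76.3°] cycloidal, h=15: full span → s += 15 → s = 15.0000
seg 2 [76.3°–179.6°] simple-harmonic, h=-13: full span → s += -13 → s = 2.0000
seg 3 [179.6°–229.5°] cycloidal, h=7: full span → s += 7 → s = 9.0000
seg 4 [229.5°–250.9°] cycloidal, h=6: full span → s += 6 → s = 15.0000
seg 5 [250.9°–304.7°] simple-harmonic, h=-14: full span → s += -14 → s = 1.0000
seg 6 [304.7°–360°] cycloidal, h=12: θ=307.9° here. β=3.2, B=55.3. 12·(0.0579 − sin(2π·0.0579)/(2π)) = 0.0152 → s = 1.0152

1.0152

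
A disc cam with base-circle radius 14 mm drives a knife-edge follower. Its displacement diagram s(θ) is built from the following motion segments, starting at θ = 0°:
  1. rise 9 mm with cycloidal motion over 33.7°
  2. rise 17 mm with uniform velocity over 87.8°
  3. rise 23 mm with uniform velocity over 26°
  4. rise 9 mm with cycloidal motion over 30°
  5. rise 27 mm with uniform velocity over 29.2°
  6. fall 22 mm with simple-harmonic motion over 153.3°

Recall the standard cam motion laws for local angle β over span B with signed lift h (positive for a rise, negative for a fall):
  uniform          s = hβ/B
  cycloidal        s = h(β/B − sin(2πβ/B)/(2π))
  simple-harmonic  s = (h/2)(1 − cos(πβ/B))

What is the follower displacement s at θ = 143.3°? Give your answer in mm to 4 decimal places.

seg 1 [0°–33.7°] cycloidal, h=9: full span → s += 9 → s = 9.0000
seg 2 [33.7°–121.5°] uniform, h=17: full span → s += 17 → s = 26.0000
seg 3 [121.5°–147.5°] uniform, h=23: θ=143.3° here. β=21.8, B=26. 23·21.8/26 = 19.2846 → s = 45.2846

45.2846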